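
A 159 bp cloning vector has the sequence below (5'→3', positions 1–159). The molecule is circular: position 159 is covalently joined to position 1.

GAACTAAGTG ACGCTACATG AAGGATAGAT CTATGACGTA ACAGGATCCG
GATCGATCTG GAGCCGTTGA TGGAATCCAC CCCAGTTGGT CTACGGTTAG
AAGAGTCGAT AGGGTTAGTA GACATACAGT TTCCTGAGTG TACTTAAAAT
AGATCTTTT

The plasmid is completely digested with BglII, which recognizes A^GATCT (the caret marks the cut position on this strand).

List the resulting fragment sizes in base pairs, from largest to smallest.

BglII sites (AGATCT) start at positions 27, 151.
BglII cuts after the first base of each site, so after positions 27, 151.
Circular molecule, 2 cuts → 2 fragments:
  28–151 → 124 bp
  152–159 then 1–27 → 8 + 27 = 35 bp
Sorted largest to smallest: 124, 35 bp.

124, 35 bp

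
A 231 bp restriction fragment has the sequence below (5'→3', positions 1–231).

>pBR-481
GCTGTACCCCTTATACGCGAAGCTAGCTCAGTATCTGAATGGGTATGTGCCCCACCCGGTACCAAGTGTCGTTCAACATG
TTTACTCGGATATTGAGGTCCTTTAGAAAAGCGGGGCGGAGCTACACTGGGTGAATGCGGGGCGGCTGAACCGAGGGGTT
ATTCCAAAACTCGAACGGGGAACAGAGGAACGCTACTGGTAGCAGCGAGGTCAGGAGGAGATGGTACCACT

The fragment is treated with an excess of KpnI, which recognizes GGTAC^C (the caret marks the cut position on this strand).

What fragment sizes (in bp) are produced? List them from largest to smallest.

165, 62, 4 bp

KpnI sites (GGTACC) start at positions 58, 223.
KpnI cuts after base 5 of each site (before the last base), so after positions 62, 227.
Linear molecule, 2 cuts → 3 fragments:
  1–62 → 62 bp
  63–227 → 165 bp
  228–231 → 4 bp
Sorted largest to smallest: 165, 62, 4 bp.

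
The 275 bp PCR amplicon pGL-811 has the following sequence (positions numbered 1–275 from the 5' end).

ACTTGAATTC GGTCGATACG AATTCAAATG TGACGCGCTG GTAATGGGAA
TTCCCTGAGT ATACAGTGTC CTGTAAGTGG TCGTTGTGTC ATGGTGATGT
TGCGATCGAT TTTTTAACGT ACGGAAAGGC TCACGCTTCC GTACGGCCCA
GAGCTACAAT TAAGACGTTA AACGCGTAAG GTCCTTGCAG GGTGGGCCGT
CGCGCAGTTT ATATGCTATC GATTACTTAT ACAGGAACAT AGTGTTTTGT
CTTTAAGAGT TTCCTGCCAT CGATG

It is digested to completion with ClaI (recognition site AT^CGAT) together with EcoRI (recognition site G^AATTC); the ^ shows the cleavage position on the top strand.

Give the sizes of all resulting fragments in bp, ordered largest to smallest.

113, 58, 51, 28, 15, 5, 5 bp

ClaI sites (ATCGAT) start at positions 105, 218, 269.
ClaI cuts after base 2 of each site, so after positions 106, 219, 270.
EcoRI sites (GAATTC) start at positions 5, 20, 48.
EcoRI cuts after the first base of each site, so after positions 5, 20, 48.
Combined cut positions: 5, 20, 48, 106, 219, 270.
Linear molecule, 6 cuts → 7 fragments:
  1–5 → 5 bp
  6–20 → 15 bp
  21–48 → 28 bp
  49–106 → 58 bp
  107–219 → 113 bp
  220–270 → 51 bp
  271–275 → 5 bp
Sorted largest to smallest: 113, 58, 51, 28, 15, 5, 5 bp.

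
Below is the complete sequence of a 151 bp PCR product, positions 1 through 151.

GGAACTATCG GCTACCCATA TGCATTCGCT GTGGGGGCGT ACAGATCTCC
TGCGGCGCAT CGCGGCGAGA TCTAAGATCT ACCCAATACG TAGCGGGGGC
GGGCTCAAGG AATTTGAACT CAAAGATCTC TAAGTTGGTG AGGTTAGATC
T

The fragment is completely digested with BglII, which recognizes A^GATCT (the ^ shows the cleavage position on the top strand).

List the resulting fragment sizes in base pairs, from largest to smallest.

BglII sites (AGATCT) start at positions 43, 68, 75, 124, 146.
BglII cuts after the first base of each site, so after positions 43, 68, 75, 124, 146.
Linear molecule, 5 cuts → 6 fragments:
  1–43 → 43 bp
  44–68 → 25 bp
  69–75 → 7 bp
  76–124 → 49 bp
  125–146 → 22 bp
  147–151 → 5 bp
Sorted largest to smallest: 49, 43, 25, 22, 7, 5 bp.

49, 43, 25, 22, 7, 5 bp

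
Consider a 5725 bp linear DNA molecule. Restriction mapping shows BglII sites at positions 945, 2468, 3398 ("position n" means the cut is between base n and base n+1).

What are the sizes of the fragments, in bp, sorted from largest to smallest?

Linear molecule, 3 cuts → 4 fragments:
  945 − 0 = 945 bp
  2468 − 945 = 1523 bp
  3398 − 2468 = 930 bp
  5725 − 3398 = 2327 bp
Sorted largest to smallest: 2327, 1523, 945, 930 bp.

2327, 1523, 945, 930 bp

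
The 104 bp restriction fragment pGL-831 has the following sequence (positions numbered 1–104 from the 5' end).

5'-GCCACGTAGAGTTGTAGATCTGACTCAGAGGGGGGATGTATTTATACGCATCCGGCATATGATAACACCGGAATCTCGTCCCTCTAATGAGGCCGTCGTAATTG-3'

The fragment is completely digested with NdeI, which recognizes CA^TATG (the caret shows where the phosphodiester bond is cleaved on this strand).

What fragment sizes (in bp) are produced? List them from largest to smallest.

The NdeI site (CATATG) starts at position 56.
NdeI cuts after base 2 of each site, so after position 57.
Linear molecule, 1 cut → 2 fragments:
  1–57 → 57 bp
  58–104 → 47 bp
Sorted largest to smallest: 57, 47 bp.

57, 47 bp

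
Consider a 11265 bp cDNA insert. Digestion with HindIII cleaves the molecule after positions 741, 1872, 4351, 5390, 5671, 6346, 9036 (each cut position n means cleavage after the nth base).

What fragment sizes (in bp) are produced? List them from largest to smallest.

2690, 2479, 2229, 1131, 1039, 741, 675, 281 bp

Linear molecule, 7 cuts → 8 fragments:
  741 − 0 = 741 bp
  1872 − 741 = 1131 bp
  4351 − 1872 = 2479 bp
  5390 − 4351 = 1039 bp
  5671 − 5390 = 281 bp
  6346 − 5671 = 675 bp
  9036 − 6346 = 2690 bp
  11265 − 9036 = 2229 bp
Sorted largest to smallest: 2690, 2479, 2229, 1131, 1039, 741, 675, 281 bp.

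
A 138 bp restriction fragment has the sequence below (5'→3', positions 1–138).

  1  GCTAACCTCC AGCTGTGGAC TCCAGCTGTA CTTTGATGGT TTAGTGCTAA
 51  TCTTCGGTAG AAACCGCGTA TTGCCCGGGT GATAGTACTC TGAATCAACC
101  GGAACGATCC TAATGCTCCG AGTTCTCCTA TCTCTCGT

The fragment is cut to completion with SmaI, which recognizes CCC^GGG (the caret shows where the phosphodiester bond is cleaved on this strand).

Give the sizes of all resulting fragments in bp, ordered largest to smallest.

76, 62 bp

The SmaI site (CCCGGG) starts at position 74.
SmaI cuts after base 3 of each site, so after position 76.
Linear molecule, 1 cut → 2 fragments:
  1–76 → 76 bp
  77–138 → 62 bp
Sorted largest to smallest: 76, 62 bp.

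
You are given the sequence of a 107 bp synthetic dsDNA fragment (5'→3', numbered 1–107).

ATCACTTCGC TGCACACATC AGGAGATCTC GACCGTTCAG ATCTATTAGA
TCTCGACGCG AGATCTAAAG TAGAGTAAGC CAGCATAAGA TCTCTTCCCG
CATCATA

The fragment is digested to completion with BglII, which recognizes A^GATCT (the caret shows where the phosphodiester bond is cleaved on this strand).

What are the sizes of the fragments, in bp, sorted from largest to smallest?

BglII sites (AGATCT) start at positions 24, 39, 48, 61, 88.
BglII cuts after the first base of each site, so after positions 24, 39, 48, 61, 88.
Linear molecule, 5 cuts → 6 fragments:
  1–24 → 24 bp
  25–39 → 15 bp
  40–48 → 9 bp
  49–61 → 13 bp
  62–88 → 27 bp
  89–107 → 19 bp
Sorted largest to smallest: 27, 24, 19, 15, 13, 9 bp.

27, 24, 19, 15, 13, 9 bp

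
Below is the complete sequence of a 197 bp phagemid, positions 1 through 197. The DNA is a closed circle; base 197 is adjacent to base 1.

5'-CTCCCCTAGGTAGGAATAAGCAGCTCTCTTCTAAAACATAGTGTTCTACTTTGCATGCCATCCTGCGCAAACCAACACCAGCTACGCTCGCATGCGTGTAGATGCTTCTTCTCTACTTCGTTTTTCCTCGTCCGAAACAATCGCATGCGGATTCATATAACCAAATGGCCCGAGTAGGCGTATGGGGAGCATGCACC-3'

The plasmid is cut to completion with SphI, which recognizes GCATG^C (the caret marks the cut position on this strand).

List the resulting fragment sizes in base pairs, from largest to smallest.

61, 53, 46, 37 bp

SphI sites (GCATGC) start at positions 53, 90, 143, 189.
SphI cuts after base 5 of each site (before the last base), so after positions 57, 94, 147, 193.
Circular molecule, 4 cuts → 4 fragments:
  58–94 → 37 bp
  95–147 → 53 bp
  148–193 → 46 bp
  194–197 then 1–57 → 4 + 57 = 61 bp
Sorted largest to smallest: 61, 53, 46, 37 bp.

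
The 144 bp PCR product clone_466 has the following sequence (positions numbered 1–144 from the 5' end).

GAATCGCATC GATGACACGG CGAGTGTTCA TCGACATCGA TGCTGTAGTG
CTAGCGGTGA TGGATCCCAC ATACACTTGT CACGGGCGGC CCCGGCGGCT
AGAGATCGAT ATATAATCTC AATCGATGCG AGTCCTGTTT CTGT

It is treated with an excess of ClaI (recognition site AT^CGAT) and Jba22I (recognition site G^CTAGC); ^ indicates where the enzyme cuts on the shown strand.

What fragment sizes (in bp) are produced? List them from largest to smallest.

ClaI sites (ATCGAT) start at positions 8, 36, 105, 122.
ClaI cuts after base 2 of each site, so after positions 9, 37, 106, 123.
The Jba22I site (GCTAGC) starts at position 50.
Jba22I cuts after the first base of each site, so after position 50.
Combined cut positions: 9, 37, 50, 106, 123.
Linear molecule, 5 cuts → 6 fragments:
  1–9 → 9 bp
  10–37 → 28 bp
  38–50 → 13 bp
  51–106 → 56 bp
  107–123 → 17 bp
  124–144 → 21 bp
Sorted largest to smallest: 56, 28, 21, 17, 13, 9 bp.

56, 28, 21, 17, 13, 9 bp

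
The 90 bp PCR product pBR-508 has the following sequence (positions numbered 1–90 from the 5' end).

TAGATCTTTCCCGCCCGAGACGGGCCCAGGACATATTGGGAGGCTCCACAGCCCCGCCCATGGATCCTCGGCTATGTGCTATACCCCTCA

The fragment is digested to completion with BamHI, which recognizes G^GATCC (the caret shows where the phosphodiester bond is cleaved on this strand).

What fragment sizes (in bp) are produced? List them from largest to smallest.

The BamHI site (GGATCC) starts at position 62.
BamHI cuts after the first base of each site, so after position 62.
Linear molecule, 1 cut → 2 fragments:
  1–62 → 62 bp
  63–90 → 28 bp
Sorted largest to smallest: 62, 28 bp.

62, 28 bp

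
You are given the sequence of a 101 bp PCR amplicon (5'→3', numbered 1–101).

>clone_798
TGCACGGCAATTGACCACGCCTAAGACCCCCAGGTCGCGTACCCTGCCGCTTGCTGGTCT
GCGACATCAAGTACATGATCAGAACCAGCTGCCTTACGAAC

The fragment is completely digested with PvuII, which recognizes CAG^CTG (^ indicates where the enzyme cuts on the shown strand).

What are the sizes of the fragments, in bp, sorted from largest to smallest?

88, 13 bp

The PvuII site (CAGCTG) starts at position 86.
PvuII cuts after base 3 of each site, so after position 88.
Linear molecule, 1 cut → 2 fragments:
  1–88 → 88 bp
  89–101 → 13 bp
Sorted largest to smallest: 88, 13 bp.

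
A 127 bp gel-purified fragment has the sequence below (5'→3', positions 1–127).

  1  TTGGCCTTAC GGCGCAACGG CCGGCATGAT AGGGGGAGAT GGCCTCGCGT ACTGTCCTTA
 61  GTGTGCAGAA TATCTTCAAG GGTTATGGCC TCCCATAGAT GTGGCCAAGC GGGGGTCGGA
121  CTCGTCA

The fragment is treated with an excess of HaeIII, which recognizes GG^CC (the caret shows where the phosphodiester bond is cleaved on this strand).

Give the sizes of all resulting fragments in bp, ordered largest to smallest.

HaeIII sites (GGCC) start at positions 3, 19, 41, 87, 103.
HaeIII cuts after base 2 of each site, so after positions 4, 20, 42, 88, 104.
Linear molecule, 5 cuts → 6 fragments:
  1–4 → 4 bp
  5–20 → 16 bp
  21–42 → 22 bp
  43–88 → 46 bp
  89–104 → 16 bp
  105–127 → 23 bp
Sorted largest to smallest: 46, 23, 22, 16, 16, 4 bp.

46, 23, 22, 16, 16, 4 bp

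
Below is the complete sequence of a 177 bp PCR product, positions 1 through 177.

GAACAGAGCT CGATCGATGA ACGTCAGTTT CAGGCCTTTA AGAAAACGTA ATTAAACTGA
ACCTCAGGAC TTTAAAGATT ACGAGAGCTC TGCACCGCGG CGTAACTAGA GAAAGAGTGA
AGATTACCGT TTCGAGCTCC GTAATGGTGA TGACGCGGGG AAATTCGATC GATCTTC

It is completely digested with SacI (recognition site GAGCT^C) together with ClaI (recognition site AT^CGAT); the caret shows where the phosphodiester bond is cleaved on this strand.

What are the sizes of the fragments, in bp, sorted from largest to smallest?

SacI sites (GAGCTC) start at positions 6, 85, 134.
SacI cuts after base 5 of each site (before the last base), so after positions 10, 89, 138.
ClaI sites (ATCGAT) start at positions 13, 168.
ClaI cuts after base 2 of each site, so after positions 14, 169.
Combined cut positions: 10, 14, 89, 138, 169.
Linear molecule, 5 cuts → 6 fragments:
  1–10 → 10 bp
  11–14 → 4 bp
  15–89 → 75 bp
  90–138 → 49 bp
  139–169 → 31 bp
  170–177 → 8 bp
Sorted largest to smallest: 75, 49, 31, 10, 8, 4 bp.

75, 49, 31, 10, 8, 4 bp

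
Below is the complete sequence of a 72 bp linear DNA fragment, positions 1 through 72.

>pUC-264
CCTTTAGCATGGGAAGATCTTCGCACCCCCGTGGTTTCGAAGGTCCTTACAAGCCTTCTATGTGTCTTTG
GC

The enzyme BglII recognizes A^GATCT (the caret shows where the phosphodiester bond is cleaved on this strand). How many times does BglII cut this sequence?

AGATCT occurs starting at position 15.
BglII cuts at 1 site.

1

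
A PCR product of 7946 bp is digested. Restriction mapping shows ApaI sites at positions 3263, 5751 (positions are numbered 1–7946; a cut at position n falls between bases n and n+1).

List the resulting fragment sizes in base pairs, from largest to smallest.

Linear molecule, 2 cuts → 3 fragments:
  3263 − 0 = 3263 bp
  5751 − 3263 = 2488 bp
  7946 − 5751 = 2195 bp
Sorted largest to smallest: 3263, 2488, 2195 bp.

3263, 2488, 2195 bp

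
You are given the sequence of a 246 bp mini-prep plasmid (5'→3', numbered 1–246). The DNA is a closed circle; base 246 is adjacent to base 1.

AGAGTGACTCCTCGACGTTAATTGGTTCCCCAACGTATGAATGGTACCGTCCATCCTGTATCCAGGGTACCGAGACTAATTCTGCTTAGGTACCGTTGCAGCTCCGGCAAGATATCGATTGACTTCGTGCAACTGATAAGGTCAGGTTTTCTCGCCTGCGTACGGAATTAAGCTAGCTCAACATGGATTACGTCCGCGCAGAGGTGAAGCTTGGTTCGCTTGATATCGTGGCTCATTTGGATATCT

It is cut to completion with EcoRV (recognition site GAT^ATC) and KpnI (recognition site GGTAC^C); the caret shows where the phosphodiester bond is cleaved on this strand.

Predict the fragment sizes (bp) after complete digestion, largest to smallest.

111, 51, 23, 23, 20, 18 bp

EcoRV sites (GATATC) start at positions 111, 222, 240.
EcoRV cuts after base 3 of each site, so after positions 113, 224, 242.
KpnI sites (GGTACC) start at positions 43, 66, 89.
KpnI cuts after base 5 of each site (before the last base), so after positions 47, 70, 93.
Combined cut positions: 47, 70, 93, 113, 224, 242.
Circular molecule, 6 cuts → 6 fragments:
  48–70 → 23 bp
  71–93 → 23 bp
  94–113 → 20 bp
  114–224 → 111 bp
  225–242 → 18 bp
  243–246 then 1–47 → 4 + 47 = 51 bp
Sorted largest to smallest: 111, 51, 23, 23, 20, 18 bp.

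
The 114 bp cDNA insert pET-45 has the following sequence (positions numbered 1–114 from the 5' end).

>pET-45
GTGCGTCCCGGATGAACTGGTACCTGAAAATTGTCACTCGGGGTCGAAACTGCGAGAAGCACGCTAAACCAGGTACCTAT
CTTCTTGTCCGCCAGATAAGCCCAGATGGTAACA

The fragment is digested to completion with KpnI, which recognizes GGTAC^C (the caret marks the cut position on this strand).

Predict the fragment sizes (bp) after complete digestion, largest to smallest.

KpnI sites (GGTACC) start at positions 19, 72.
KpnI cuts after base 5 of each site (before the last base), so after positions 23, 76.
Linear molecule, 2 cuts → 3 fragments:
  1–23 → 23 bp
  24–76 → 53 bp
  77–114 → 38 bp
Sorted largest to smallest: 53, 38, 23 bp.

53, 38, 23 bp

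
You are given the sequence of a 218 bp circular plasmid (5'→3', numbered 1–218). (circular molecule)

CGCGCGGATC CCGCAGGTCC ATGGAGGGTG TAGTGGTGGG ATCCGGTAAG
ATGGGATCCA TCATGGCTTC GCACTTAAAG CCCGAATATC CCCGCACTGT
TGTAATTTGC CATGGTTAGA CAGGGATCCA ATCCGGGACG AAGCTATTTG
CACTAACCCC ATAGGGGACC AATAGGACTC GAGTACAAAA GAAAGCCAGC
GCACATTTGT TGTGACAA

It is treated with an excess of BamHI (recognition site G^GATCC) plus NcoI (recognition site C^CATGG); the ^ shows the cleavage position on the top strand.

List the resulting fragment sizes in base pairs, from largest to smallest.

100, 56, 20, 15, 14, 13 bp

BamHI sites (GGATCC) start at positions 6, 39, 54, 124.
BamHI cuts after the first base of each site, so after positions 6, 39, 54, 124.
NcoI sites (CCATGG) start at positions 19, 110.
NcoI cuts after the first base of each site, so after positions 19, 110.
Combined cut positions: 6, 19, 39, 54, 110, 124.
Circular molecule, 6 cuts → 6 fragments:
  7–19 → 13 bp
  20–39 → 20 bp
  40–54 → 15 bp
  55–110 → 56 bp
  111–124 → 14 bp
  125–218 then 1–6 → 94 + 6 = 100 bp
Sorted largest to smallest: 100, 56, 20, 15, 14, 13 bp.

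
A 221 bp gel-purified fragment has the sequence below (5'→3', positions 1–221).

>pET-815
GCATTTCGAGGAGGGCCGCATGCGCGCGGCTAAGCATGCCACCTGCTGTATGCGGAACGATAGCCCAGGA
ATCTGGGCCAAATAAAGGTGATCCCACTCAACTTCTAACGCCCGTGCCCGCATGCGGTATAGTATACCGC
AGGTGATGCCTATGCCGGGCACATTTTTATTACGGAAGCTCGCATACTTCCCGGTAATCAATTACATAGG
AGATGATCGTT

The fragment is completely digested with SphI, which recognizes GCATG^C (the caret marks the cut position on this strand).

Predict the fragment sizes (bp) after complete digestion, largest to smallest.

SphI sites (GCATGC) start at positions 18, 34, 120.
SphI cuts after base 5 of each site (before the last base), so after positions 22, 38, 124.
Linear molecule, 3 cuts → 4 fragments:
  1–22 → 22 bp
  23–38 → 16 bp
  39–124 → 86 bp
  125–221 → 97 bp
Sorted largest to smallest: 97, 86, 22, 16 bp.

97, 86, 22, 16 bp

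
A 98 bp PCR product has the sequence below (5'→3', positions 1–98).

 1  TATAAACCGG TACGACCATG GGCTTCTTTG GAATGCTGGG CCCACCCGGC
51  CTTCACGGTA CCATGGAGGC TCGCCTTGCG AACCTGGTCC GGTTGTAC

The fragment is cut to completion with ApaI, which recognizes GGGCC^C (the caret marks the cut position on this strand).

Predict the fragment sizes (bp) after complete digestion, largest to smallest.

56, 42 bp

The ApaI site (GGGCCC) starts at position 38.
ApaI cuts after base 5 of each site (before the last base), so after position 42.
Linear molecule, 1 cut → 2 fragments:
  1–42 → 42 bp
  43–98 → 56 bp
Sorted largest to smallest: 56, 42 bp.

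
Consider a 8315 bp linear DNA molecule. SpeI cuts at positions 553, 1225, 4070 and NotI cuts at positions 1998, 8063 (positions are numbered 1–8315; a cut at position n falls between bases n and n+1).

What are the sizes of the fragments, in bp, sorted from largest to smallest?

3993, 2072, 773, 672, 553, 252 bp

Combined cut positions (sorted): 553, 1225, 1998, 4070, 8063.
Linear molecule, 5 cuts → 6 fragments:
  553 − 0 = 553 bp
  1225 − 553 = 672 bp
  1998 − 1225 = 773 bp
  4070 − 1998 = 2072 bp
  8063 − 4070 = 3993 bp
  8315 − 8063 = 252 bp
Sorted largest to smallest: 3993, 2072, 773, 672, 553, 252 bp.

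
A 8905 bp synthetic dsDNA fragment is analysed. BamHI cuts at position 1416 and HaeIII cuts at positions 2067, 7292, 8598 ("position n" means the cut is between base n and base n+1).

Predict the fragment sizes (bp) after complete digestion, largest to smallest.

Combined cut positions (sorted): 1416, 2067, 7292, 8598.
Linear molecule, 4 cuts → 5 fragments:
  1416 − 0 = 1416 bp
  2067 − 1416 = 651 bp
  7292 − 2067 = 5225 bp
  8598 − 7292 = 1306 bp
  8905 − 8598 = 307 bp
Sorted largest to smallest: 5225, 1416, 1306, 651, 307 bp.

5225, 1416, 1306, 651, 307 bp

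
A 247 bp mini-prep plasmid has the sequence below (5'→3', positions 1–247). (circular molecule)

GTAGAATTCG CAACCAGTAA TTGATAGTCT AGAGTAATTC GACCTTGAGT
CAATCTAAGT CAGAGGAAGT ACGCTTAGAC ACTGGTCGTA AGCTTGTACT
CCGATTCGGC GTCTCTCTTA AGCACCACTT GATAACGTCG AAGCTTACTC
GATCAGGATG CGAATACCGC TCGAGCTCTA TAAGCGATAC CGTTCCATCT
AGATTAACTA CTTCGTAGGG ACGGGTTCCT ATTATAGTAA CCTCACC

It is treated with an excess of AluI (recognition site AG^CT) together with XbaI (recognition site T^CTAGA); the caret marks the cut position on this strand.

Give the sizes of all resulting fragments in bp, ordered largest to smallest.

77, 64, 51, 32, 23 bp

AluI sites (AGCT) start at positions 91, 142, 174.
AluI cuts after base 2 of each site, so after positions 92, 143, 175.
XbaI sites (TCTAGA) start at positions 28, 198.
XbaI cuts after the first base of each site, so after positions 28, 198.
Combined cut positions: 28, 92, 143, 175, 198.
Circular molecule, 5 cuts → 5 fragments:
  29–92 → 64 bp
  93–143 → 51 bp
  144–175 → 32 bp
  176–198 → 23 bp
  199–247 then 1–28 → 49 + 28 = 77 bp
Sorted largest to smallest: 77, 64, 51, 32, 23 bp.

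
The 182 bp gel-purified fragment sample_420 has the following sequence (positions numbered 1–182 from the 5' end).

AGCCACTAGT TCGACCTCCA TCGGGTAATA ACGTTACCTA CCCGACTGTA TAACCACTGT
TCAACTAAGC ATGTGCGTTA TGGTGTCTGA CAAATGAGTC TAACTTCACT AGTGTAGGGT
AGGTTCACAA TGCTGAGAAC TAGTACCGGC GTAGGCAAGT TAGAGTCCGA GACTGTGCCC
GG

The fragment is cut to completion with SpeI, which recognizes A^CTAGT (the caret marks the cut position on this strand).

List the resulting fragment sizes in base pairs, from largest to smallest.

SpeI sites (ACTAGT) start at positions 5, 108, 139.
SpeI cuts after the first base of each site, so after positions 5, 108, 139.
Linear molecule, 3 cuts → 4 fragments:
  1–5 → 5 bp
  6–108 → 103 bp
  109–139 → 31 bp
  140–182 → 43 bp
Sorted largest to smallest: 103, 43, 31, 5 bp.

103, 43, 31, 5 bp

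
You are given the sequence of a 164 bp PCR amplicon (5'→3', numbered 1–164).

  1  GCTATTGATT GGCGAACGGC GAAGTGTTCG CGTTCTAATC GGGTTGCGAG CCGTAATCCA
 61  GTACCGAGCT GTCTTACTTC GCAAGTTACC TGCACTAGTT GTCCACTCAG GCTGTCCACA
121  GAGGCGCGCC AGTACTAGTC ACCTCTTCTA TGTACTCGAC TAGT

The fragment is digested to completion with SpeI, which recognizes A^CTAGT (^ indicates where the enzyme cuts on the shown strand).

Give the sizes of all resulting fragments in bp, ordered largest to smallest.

SpeI sites (ACTAGT) start at positions 94, 134, 159.
SpeI cuts after the first base of each site, so after positions 94, 134, 159.
Linear molecule, 3 cuts → 4 fragments:
  1–94 → 94 bp
  95–134 → 40 bp
  135–159 → 25 bp
  160–164 → 5 bp
Sorted largest to smallest: 94, 40, 25, 5 bp.

94, 40, 25, 5 bp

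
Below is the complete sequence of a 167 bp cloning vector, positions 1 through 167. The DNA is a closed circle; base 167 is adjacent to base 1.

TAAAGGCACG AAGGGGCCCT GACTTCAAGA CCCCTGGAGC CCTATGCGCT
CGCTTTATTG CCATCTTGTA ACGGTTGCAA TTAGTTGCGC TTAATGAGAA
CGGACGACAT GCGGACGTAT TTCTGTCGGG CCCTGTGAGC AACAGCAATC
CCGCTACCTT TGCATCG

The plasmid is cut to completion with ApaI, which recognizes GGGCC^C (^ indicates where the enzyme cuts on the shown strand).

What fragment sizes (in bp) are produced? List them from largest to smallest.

ApaI sites (GGGCCC) start at positions 14, 128.
ApaI cuts after base 5 of each site (before the last base), so after positions 18, 132.
Circular molecule, 2 cuts → 2 fragments:
  19–132 → 114 bp
  133–167 then 1–18 → 35 + 18 = 53 bp
Sorted largest to smallest: 114, 53 bp.

114, 53 bp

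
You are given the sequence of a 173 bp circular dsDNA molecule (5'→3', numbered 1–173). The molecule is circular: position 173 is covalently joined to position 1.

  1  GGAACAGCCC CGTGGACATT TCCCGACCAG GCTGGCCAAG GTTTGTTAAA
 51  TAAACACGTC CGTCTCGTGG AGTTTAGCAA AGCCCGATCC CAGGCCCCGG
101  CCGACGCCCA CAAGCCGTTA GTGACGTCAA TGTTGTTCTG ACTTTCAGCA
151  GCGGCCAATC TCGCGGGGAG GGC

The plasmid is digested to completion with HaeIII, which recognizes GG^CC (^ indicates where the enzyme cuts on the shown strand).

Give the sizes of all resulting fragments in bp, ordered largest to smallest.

HaeIII sites (GGCC) start at positions 34, 93, 99, 153.
HaeIII cuts after base 2 of each site, so after positions 35, 94, 100, 154.
Circular molecule, 4 cuts → 4 fragments:
  36–94 → 59 bp
  95–100 → 6 bp
  101–154 → 54 bp
  155–173 then 1–35 → 19 + 35 = 54 bp
Sorted largest to smallest: 59, 54, 54, 6 bp.

59, 54, 54, 6 bp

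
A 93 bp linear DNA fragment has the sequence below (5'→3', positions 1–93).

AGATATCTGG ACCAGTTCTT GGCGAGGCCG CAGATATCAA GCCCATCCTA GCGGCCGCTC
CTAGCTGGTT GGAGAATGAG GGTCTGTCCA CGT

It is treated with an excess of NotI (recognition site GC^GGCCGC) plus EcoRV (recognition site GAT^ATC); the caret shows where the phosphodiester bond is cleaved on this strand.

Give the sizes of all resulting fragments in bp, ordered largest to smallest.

The NotI site (GCGGCCGC) starts at position 51.
NotI cuts after base 2 of each site, so after position 52.
EcoRV sites (GATATC) start at positions 2, 33.
EcoRV cuts after base 3 of each site, so after positions 4, 35.
Combined cut positions: 4, 35, 52.
Linear molecule, 3 cuts → 4 fragments:
  1–4 → 4 bp
  5–35 → 31 bp
  36–52 → 17 bp
  53–93 → 41 bp
Sorted largest to smallest: 41, 31, 17, 4 bp.

41, 31, 17, 4 bp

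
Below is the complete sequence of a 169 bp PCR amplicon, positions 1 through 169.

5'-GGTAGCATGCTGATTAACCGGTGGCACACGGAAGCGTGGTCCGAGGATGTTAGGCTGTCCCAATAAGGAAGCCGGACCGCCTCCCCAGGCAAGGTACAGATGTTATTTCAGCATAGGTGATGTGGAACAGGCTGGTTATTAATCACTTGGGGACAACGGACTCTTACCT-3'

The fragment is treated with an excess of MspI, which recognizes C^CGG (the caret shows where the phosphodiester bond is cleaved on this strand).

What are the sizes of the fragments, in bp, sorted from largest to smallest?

97, 54, 18 bp

MspI sites (CCGG) start at positions 18, 72.
MspI cuts after the first base of each site, so after positions 18, 72.
Linear molecule, 2 cuts → 3 fragments:
  1–18 → 18 bp
  19–72 → 54 bp
  73–169 → 97 bp
Sorted largest to smallest: 97, 54, 18 bp.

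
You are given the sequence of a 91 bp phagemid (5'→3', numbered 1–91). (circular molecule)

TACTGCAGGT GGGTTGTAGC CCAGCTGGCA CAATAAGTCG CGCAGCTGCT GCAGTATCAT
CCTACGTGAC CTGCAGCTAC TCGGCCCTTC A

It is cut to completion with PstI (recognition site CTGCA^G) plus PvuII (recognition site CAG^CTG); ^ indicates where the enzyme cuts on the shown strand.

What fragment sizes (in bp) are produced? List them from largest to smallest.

23, 22, 21, 17, 8 bp

PstI sites (CTGCAG) start at positions 3, 49, 71.
PstI cuts after base 5 of each site (before the last base), so after positions 7, 53, 75.
PvuII sites (CAGCTG) start at positions 22, 43.
PvuII cuts after base 3 of each site, so after positions 24, 45.
Combined cut positions: 7, 24, 45, 53, 75.
Circular molecule, 5 cuts → 5 fragments:
  8–24 → 17 bp
  25–45 → 21 bp
  46–53 → 8 bp
  54–75 → 22 bp
  76–91 then 1–7 → 16 + 7 = 23 bp
Sorted largest to smallest: 23, 22, 21, 17, 8 bp.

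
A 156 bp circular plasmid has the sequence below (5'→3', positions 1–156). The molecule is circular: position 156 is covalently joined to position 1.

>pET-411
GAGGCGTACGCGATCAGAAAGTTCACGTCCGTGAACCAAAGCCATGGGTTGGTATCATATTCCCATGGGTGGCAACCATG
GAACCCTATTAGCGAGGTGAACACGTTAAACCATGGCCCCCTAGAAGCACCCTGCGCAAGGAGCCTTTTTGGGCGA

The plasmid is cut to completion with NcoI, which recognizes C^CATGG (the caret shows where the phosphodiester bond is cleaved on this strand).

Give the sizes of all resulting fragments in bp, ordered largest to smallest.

NcoI sites (CCATGG) start at positions 42, 63, 76, 111.
NcoI cuts after the first base of each site, so after positions 42, 63, 76, 111.
Circular molecule, 4 cuts → 4 fragments:
  43–63 → 21 bp
  64–76 → 13 bp
  77–111 → 35 bp
  112–156 then 1–42 → 45 + 42 = 87 bp
Sorted largest to smallest: 87, 35, 21, 13 bp.

87, 35, 21, 13 bp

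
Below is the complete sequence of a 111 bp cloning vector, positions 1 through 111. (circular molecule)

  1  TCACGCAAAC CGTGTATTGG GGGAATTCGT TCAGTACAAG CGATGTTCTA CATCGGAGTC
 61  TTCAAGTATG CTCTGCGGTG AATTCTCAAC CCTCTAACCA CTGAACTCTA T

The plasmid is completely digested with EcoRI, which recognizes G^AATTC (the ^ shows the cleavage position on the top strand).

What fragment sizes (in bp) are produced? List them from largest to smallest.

EcoRI sites (GAATTC) start at positions 23, 80.
EcoRI cuts after the first base of each site, so after positions 23, 80.
Circular molecule, 2 cuts → 2 fragments:
  24–80 → 57 bp
  81–111 then 1–23 → 31 + 23 = 54 bp
Sorted largest to smallest: 57, 54 bp.

57, 54 bp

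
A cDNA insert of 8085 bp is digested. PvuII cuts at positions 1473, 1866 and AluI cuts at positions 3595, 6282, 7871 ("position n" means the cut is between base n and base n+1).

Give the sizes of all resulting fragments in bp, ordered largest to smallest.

2687, 1729, 1589, 1473, 393, 214 bp

Combined cut positions (sorted): 1473, 1866, 3595, 6282, 7871.
Linear molecule, 5 cuts → 6 fragments:
  1473 − 0 = 1473 bp
  1866 − 1473 = 393 bp
  3595 − 1866 = 1729 bp
  6282 − 3595 = 2687 bp
  7871 − 6282 = 1589 bp
  8085 − 7871 = 214 bp
Sorted largest to smallest: 2687, 1729, 1589, 1473, 393, 214 bp.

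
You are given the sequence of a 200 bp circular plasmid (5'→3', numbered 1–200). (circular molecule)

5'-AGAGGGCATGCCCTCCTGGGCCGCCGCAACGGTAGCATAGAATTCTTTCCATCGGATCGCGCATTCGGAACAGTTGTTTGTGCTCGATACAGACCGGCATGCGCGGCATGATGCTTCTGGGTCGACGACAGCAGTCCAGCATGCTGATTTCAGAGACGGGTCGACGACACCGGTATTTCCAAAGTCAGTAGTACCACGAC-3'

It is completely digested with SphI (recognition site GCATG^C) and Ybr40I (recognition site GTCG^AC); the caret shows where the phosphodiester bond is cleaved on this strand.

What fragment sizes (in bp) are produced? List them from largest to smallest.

91, 47, 23, 20, 19 bp

SphI sites (GCATGC) start at positions 6, 97, 139.
SphI cuts after base 5 of each site (before the last base), so after positions 10, 101, 143.
Ybr40I sites (GTCGAC) start at positions 121, 160.
Ybr40I cuts after base 4 of each site, so after positions 124, 163.
Combined cut positions: 10, 101, 124, 143, 163.
Circular molecule, 5 cuts → 5 fragments:
  11–101 → 91 bp
  102–124 → 23 bp
  125–143 → 19 bp
  144–163 → 20 bp
  164–200 then 1–10 → 37 + 10 = 47 bp
Sorted largest to smallest: 91, 47, 23, 20, 19 bp.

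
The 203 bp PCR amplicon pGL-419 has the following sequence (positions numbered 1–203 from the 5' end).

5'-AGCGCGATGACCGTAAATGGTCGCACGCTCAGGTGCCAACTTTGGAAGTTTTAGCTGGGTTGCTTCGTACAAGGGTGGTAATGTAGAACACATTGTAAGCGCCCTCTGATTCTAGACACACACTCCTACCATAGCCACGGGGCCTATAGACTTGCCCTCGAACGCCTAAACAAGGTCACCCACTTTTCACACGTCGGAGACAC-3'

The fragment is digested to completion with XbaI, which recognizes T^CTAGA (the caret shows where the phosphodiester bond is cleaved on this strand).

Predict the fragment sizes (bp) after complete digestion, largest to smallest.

The XbaI site (TCTAGA) starts at position 111.
XbaI cuts after the first base of each site, so after position 111.
Linear molecule, 1 cut → 2 fragments:
  1–111 → 111 bp
  112–203 → 92 bp
Sorted largest to smallest: 111, 92 bp.

111, 92 bp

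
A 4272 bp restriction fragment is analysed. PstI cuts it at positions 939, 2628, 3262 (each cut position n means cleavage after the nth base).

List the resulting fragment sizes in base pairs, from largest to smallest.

Linear molecule, 3 cuts → 4 fragments:
  939 − 0 = 939 bp
  2628 − 939 = 1689 bp
  3262 − 2628 = 634 bp
  4272 − 3262 = 1010 bp
Sorted largest to smallest: 1689, 1010, 939, 634 bp.

1689, 1010, 939, 634 bp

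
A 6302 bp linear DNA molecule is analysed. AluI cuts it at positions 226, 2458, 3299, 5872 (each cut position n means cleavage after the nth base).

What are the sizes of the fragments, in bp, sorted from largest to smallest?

2573, 2232, 841, 430, 226 bp

Linear molecule, 4 cuts → 5 fragments:
  226 − 0 = 226 bp
  2458 − 226 = 2232 bp
  3299 − 2458 = 841 bp
  5872 − 3299 = 2573 bp
  6302 − 5872 = 430 bp
Sorted largest to smallest: 2573, 2232, 841, 430, 226 bp.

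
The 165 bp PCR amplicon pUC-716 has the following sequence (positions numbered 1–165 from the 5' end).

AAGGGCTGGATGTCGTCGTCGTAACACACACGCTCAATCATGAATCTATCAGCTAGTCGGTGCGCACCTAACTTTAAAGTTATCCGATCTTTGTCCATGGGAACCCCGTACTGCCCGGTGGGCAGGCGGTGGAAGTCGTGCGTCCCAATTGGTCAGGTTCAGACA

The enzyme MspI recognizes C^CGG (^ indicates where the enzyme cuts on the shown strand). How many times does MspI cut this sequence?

CCGG occurs starting at position 115.
MspI cuts at 1 site.

1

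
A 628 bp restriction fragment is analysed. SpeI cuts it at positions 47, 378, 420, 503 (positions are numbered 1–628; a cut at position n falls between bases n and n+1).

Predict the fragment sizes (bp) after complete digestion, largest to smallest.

Linear molecule, 4 cuts → 5 fragments:
  47 − 0 = 47 bp
  378 − 47 = 331 bp
  420 − 378 = 42 bp
  503 − 420 = 83 bp
  628 − 503 = 125 bp
Sorted largest to smallest: 331, 125, 83, 47, 42 bp.

331, 125, 83, 47, 42 bp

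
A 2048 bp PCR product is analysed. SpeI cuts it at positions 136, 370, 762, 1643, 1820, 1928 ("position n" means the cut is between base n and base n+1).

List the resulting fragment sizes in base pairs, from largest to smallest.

881, 392, 234, 177, 136, 120, 108 bp

Linear molecule, 6 cuts → 7 fragments:
  136 − 0 = 136 bp
  370 − 136 = 234 bp
  762 − 370 = 392 bp
  1643 − 762 = 881 bp
  1820 − 1643 = 177 bp
  1928 − 1820 = 108 bp
  2048 − 1928 = 120 bp
Sorted largest to smallest: 881, 392, 234, 177, 136, 120, 108 bp.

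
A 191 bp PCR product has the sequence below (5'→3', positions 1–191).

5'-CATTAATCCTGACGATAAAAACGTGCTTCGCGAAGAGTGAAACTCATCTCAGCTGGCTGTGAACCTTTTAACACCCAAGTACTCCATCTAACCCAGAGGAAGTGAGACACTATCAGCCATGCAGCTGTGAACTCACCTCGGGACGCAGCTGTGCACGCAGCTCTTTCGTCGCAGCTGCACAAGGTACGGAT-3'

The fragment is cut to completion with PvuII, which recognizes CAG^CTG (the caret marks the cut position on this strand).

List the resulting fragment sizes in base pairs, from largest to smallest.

72, 52, 26, 24, 17 bp

PvuII sites (CAGCTG) start at positions 50, 122, 146, 172.
PvuII cuts after base 3 of each site, so after positions 52, 124, 148, 174.
Linear molecule, 4 cuts → 5 fragments:
  1–52 → 52 bp
  53–124 → 72 bp
  125–148 → 24 bp
  149–174 → 26 bp
  175–191 → 17 bp
Sorted largest to smallest: 72, 52, 26, 24, 17 bp.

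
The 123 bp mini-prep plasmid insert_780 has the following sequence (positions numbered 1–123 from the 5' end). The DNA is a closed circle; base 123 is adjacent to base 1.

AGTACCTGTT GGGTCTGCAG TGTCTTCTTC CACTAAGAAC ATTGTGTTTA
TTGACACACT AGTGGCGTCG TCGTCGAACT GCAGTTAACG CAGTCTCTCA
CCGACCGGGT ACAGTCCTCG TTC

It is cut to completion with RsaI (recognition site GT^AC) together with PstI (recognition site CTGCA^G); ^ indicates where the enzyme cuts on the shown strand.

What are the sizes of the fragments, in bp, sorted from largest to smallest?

64, 27, 16, 16 bp

RsaI sites (GTAC) start at positions 2, 109.
RsaI cuts after base 2 of each site, so after positions 3, 110.
PstI sites (CTGCAG) start at positions 15, 79.
PstI cuts after base 5 of each site (before the last base), so after positions 19, 83.
Combined cut positions: 3, 19, 83, 110.
Circular molecule, 4 cuts → 4 fragments:
  4–19 → 16 bp
  20–83 → 64 bp
  84–110 → 27 bp
  111–123 then 1–3 → 13 + 3 = 16 bp
Sorted largest to smallest: 64, 27, 16, 16 bp.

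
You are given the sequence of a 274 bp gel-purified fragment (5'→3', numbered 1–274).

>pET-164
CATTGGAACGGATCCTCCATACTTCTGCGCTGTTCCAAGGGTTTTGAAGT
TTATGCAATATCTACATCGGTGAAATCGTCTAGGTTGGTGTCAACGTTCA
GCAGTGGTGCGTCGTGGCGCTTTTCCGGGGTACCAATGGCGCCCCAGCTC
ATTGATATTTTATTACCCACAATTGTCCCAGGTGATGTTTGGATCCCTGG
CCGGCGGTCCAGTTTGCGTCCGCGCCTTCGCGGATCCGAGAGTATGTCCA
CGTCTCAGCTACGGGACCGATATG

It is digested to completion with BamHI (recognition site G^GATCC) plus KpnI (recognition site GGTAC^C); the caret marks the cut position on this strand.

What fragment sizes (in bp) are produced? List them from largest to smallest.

BamHI sites (GGATCC) start at positions 10, 191, 232.
BamHI cuts after the first base of each site, so after positions 10, 191, 232.
The KpnI site (GGTACC) starts at position 129.
KpnI cuts after base 5 of each site (before the last base), so after position 133.
Combined cut positions: 10, 133, 191, 232.
Linear molecule, 4 cuts → 5 fragments:
  1–10 → 10 bp
  11–133 → 123 bp
  134–191 → 58 bp
  192–232 → 41 bp
  233–274 → 42 bp
Sorted largest to smallest: 123, 58, 42, 41, 10 bp.

123, 58, 42, 41, 10 bp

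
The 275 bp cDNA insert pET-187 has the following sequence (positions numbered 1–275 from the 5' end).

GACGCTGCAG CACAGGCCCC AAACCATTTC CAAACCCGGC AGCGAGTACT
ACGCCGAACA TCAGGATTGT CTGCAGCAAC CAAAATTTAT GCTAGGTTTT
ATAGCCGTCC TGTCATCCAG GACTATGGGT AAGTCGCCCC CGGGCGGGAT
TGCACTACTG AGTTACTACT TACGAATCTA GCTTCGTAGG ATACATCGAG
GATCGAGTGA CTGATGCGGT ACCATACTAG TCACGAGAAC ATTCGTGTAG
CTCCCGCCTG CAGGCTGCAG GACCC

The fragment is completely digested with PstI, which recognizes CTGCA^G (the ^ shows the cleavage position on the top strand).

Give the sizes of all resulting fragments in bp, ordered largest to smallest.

187, 66, 9, 7, 6 bp

PstI sites (CTGCAG) start at positions 5, 71, 258, 265.
PstI cuts after base 5 of each site (before the last base), so after positions 9, 75, 262, 269.
Linear molecule, 4 cuts → 5 fragments:
  1–9 → 9 bp
  10–75 → 66 bp
  76–262 → 187 bp
  263–269 → 7 bp
  270–275 → 6 bp
Sorted largest to smallest: 187, 66, 9, 7, 6 bp.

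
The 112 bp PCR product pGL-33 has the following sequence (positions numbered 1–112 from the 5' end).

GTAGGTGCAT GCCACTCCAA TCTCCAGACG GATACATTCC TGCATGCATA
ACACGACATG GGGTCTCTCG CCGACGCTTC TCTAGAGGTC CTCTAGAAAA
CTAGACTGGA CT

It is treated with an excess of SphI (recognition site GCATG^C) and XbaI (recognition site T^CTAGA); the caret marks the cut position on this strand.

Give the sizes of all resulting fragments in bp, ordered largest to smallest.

SphI sites (GCATGC) start at positions 7, 42.
SphI cuts after base 5 of each site (before the last base), so after positions 11, 46.
XbaI sites (TCTAGA) start at positions 81, 92.
XbaI cuts after the first base of each site, so after positions 81, 92.
Combined cut positions: 11, 46, 81, 92.
Linear molecule, 4 cuts → 5 fragments:
  1–11 → 11 bp
  12–46 → 35 bp
  47–81 → 35 bp
  82–92 → 11 bp
  93–112 → 20 bp
Sorted largest to smallest: 35, 35, 20, 11, 11 bp.

35, 35, 20, 11, 11 bp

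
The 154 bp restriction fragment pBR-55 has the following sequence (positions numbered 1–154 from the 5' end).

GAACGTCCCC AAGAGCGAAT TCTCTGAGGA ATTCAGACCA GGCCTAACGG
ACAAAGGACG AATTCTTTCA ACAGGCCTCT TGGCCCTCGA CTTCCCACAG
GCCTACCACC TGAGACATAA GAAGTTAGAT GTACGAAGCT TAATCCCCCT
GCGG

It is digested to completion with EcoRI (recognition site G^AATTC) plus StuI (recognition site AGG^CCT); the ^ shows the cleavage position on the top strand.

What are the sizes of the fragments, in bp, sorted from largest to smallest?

EcoRI sites (GAATTC) start at positions 17, 29, 60.
EcoRI cuts after the first base of each site, so after positions 17, 29, 60.
StuI sites (AGGCCT) start at positions 40, 73, 99.
StuI cuts after base 3 of each site, so after positions 42, 75, 101.
Combined cut positions: 17, 29, 42, 60, 75, 101.
Linear molecule, 6 cuts → 7 fragments:
  1–17 → 17 bp
  18–29 → 12 bp
  30–42 → 13 bp
  43–60 → 18 bp
  61–75 → 15 bp
  76–101 → 26 bp
  102–154 → 53 bp
Sorted largest to smallest: 53, 26, 18, 17, 15, 13, 12 bp.

53, 26, 18, 17, 15, 13, 12 bp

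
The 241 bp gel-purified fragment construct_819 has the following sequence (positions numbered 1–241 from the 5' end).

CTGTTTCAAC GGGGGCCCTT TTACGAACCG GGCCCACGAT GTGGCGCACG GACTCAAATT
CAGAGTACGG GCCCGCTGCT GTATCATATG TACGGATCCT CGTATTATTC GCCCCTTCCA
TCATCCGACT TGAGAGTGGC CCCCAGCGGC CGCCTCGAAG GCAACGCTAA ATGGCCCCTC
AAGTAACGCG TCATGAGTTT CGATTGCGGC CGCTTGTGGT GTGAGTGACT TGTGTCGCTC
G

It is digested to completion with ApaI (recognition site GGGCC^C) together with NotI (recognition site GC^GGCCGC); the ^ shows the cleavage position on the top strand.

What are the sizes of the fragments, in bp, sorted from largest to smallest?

74, 60, 39, 34, 17, 17 bp

ApaI sites (GGGCCC) start at positions 13, 30, 69.
ApaI cuts after base 5 of each site (before the last base), so after positions 17, 34, 73.
NotI sites (GCGGCCGC) start at positions 146, 206.
NotI cuts after base 2 of each site, so after positions 147, 207.
Combined cut positions: 17, 34, 73, 147, 207.
Linear molecule, 5 cuts → 6 fragments:
  1–17 → 17 bp
  18–34 → 17 bp
  35–73 → 39 bp
  74–147 → 74 bp
  148–207 → 60 bp
  208–241 → 34 bp
Sorted largest to smallest: 74, 60, 39, 34, 17, 17 bp.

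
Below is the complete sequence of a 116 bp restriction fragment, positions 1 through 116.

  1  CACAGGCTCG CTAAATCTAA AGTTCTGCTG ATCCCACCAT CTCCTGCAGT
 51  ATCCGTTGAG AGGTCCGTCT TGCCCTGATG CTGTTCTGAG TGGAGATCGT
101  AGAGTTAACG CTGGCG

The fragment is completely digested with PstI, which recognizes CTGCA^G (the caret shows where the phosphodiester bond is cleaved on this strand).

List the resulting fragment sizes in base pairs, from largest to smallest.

The PstI site (CTGCAG) starts at position 44.
PstI cuts after base 5 of each site (before the last base), so after position 48.
Linear molecule, 1 cut → 2 fragments:
  1–48 → 48 bp
  49–116 → 68 bp
Sorted largest to smallest: 68, 48 bp.

68, 48 bp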